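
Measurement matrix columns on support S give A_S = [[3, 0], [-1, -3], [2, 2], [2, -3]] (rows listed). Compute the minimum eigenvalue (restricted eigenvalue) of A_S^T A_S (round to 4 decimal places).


A_S^T A_S = [[18, 1], [1, 22]].
trace = 40.
det = 395.
disc = trace^2 - 4*det = 1600 - 4*395 = 20.
sqrt(20) ≈ 4.472136.
lam_min = (40 - sqrt(20))/2 ≈ (40 - 4.472136)/2 = 17.763932 ≈ 17.7639.

17.7639


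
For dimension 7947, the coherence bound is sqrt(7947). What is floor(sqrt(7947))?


89^2 = 7921 <= 7947 < 8100 = 90^2, so 89 <= sqrt(7947) < 90.
floor(sqrt(7947)) = 89.

89


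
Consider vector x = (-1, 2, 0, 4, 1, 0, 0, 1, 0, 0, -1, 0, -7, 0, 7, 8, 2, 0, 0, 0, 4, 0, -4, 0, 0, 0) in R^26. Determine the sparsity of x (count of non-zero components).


Non-zero positions: [0, 1, 3, 4, 7, 10, 12, 14, 15, 16, 20, 22].
Sparsity = 12.

12


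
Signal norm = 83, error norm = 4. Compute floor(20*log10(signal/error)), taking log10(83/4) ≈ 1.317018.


||x||/||e|| = 83/4.
log10(83/4) ≈ 1.317018.
20*log10(||x||/||e||) ≈ 20*1.317018 = 26.34036.
floor(26.34036) = 26.

26


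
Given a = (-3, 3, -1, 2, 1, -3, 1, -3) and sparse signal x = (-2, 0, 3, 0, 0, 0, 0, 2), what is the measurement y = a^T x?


Non-zero terms: ['-3*-2', '-1*3', '-3*2']
Products: [6, -3, -6]
y = sum = -3.

-3


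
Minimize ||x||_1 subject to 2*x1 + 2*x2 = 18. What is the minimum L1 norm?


Axis intercepts:
  x1 = 9, x2 = 0: L1 = 9
  x1 = 0, x2 = 9: L1 = 9
x* = (9, 0)
||x*||_1 = 9.

9


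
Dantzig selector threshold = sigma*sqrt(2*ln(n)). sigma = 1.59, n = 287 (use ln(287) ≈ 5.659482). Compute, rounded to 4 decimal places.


ln(287) ≈ 5.659482.
2*ln(n) ≈ 11.318964.
sqrt(2*ln(n)) ≈ sqrt(11.318964) ≈ 3.364367.
threshold ≈ 1.59*3.364367 = 5.34934353 ≈ 5.3493.

5.3493


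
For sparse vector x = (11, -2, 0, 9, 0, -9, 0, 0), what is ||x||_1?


Non-zero entries: [(0, 11), (1, -2), (3, 9), (5, -9)]
Absolute values: [11, 2, 9, 9]
||x||_1 = sum = 31.

31


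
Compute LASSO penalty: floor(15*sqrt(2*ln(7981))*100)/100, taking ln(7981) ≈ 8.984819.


ln(7981) ≈ 8.984819.
2*ln(n) ≈ 17.969638.
sqrt(2*ln(n)) ≈ sqrt(17.969638) ≈ 4.239061.
lambda ≈ 15*4.239061 = 63.585915.
floor(lambda*100)/100 = 63.58.

63.58


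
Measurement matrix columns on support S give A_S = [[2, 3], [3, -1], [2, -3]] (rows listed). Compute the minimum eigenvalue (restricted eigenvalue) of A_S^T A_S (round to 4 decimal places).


A_S^T A_S = [[17, -3], [-3, 19]].
trace = 36.
det = 314.
disc = trace^2 - 4*det = 1296 - 4*314 = 40.
sqrt(40) ≈ 6.324555.
lam_min = (36 - sqrt(40))/2 ≈ (36 - 6.324555)/2 = 14.8377225 ≈ 14.8377.

14.8377


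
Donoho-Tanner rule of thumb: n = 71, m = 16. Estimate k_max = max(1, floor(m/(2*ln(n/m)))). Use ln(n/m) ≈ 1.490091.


n/m = 71/16.
ln(n/m) ≈ 1.490091.
2*ln(n/m) ≈ 2.980182.
m/(2*ln(n/m)) ≈ 16/2.980182 ≈ 5.3688.
floor = 5.
k_max = max(1, 5) = 5.

5


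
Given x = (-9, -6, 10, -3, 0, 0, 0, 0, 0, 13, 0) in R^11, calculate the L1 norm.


Non-zero entries: [(0, -9), (1, -6), (2, 10), (3, -3), (9, 13)]
Absolute values: [9, 6, 10, 3, 13]
||x||_1 = sum = 41.

41


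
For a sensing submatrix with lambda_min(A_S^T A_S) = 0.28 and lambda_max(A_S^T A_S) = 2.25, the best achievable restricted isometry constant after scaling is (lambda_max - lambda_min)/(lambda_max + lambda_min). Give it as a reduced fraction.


lambda_max - lambda_min = 2.25 - 0.28 = 1.97.
lambda_max + lambda_min = 2.25 + 0.28 = 2.53.
delta = 1.97/2.53 = 197/253.

197/253


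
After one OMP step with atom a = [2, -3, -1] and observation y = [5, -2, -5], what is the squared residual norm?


a^T a = 14.
a^T y = 21.
coeff = 21/14 = 3/2.
||r||^2 = 45/2.

45/2


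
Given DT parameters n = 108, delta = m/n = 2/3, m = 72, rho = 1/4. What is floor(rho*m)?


m = 2/3*108 = 72.
rho = 1/4.
rho*m = 1/4*72 = 18.
k = floor(18) = 18.

18


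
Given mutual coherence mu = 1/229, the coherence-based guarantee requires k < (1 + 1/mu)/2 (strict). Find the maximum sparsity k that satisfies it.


1/mu = 229.
1 + 1/mu = 230.
(1 + 1/mu)/2 = 115 is an integer and the inequality is strict, so k_max = 115 - 1 = 114.

114


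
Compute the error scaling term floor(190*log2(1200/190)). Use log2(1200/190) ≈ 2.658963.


log2(n/k) = log2(1200/190) ≈ 2.658963.
k*log2(n/k) ≈ 190*2.658963 = 505.20297.
floor(505.20297) = 505.

505


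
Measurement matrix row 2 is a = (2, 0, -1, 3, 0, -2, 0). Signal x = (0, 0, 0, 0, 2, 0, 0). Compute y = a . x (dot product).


Non-zero terms: ['0*2']
Products: [0]
y = sum = 0.

0


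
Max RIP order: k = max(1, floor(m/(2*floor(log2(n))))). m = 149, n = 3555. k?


floor(log2(3555)) = 11.
2*11 = 22.
m/(2*floor(log2(n))) = 149/22 ≈ 6.7727.
floor = 6.
k = max(1, 6) = 6.

6


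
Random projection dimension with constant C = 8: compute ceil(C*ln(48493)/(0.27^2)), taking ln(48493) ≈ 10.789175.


ln(48493) ≈ 10.789175.
eps^2 = 0.27^2 = 0.0729.
C*ln(N)/eps^2 ≈ 8*10.789175/0.0729 ≈ 1183.9973.
m = ceil(1183.9973) = 1184.

1184


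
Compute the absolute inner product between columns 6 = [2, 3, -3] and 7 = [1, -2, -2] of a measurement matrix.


Inner product: 2*1 + 3*-2 + -3*-2
Products: [2, -6, 6]
Sum = 2.
|dot| = 2.

2


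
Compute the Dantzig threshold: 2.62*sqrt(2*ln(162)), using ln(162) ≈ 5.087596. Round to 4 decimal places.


ln(162) ≈ 5.087596.
2*ln(n) ≈ 10.175192.
sqrt(2*ln(n)) ≈ sqrt(10.175192) ≈ 3.189858.
threshold ≈ 2.62*3.189858 = 8.35742796 ≈ 8.3574.

8.3574


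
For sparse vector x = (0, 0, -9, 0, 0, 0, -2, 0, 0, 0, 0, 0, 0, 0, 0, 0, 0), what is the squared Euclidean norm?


Non-zero entries: [(2, -9), (6, -2)]
Squares: [81, 4]
||x||_2^2 = sum = 85.

85


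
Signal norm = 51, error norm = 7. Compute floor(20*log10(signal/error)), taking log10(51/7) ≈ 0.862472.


||x||/||e|| = 51/7.
log10(51/7) ≈ 0.862472.
20*log10(||x||/||e||) ≈ 20*0.862472 = 17.24944.
floor(17.24944) = 17.

17


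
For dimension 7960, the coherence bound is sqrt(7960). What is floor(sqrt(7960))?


89^2 = 7921 <= 7960 < 8100 = 90^2, so 89 <= sqrt(7960) < 90.
floor(sqrt(7960)) = 89.

89


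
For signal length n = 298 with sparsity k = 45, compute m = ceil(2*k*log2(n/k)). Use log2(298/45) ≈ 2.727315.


log2(n/k) = log2(298/45) ≈ 2.727315.
2*k*log2(n/k) ≈ 2*45*2.727315 = 245.45835.
m = ceil(245.45835) = 246.

246


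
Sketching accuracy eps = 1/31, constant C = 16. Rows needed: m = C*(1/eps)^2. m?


1/eps = 31.
(1/eps)^2 = 961.
m = 16*961 = 15376.

15376


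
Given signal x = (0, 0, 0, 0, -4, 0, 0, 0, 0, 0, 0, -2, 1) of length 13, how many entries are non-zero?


Non-zero positions: [4, 11, 12].
Sparsity = 3.

3


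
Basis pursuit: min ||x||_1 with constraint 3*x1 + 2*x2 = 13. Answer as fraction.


Axis intercepts:
  x1 = 13/3, x2 = 0: L1 = 13/3
  x1 = 0, x2 = 13/2: L1 = 13/2
x* = (13/3, 0)
||x*||_1 = 13/3.

13/3


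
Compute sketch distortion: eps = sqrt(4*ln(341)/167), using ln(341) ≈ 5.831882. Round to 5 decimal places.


ln(341) ≈ 5.831882.
4*ln(N)/m ≈ 4*5.831882/167 ≈ 0.1396858.
eps = sqrt(0.1396858) ≈ 0.3737456 ≈ 0.37375.

0.37375


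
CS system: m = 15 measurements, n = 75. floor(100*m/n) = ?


100*m/n = 100*15/75 ≈ 20.0.
floor = 20.

20


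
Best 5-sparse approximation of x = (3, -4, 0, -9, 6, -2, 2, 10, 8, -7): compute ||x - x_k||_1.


Sorted |x_i| descending: [10, 9, 8, 7, 6, 4, 3, 2, 2, 0]
Keep top 5: [10, 9, 8, 7, 6]
Tail entries: [4, 3, 2, 2, 0]
L1 error = sum of tail = 11.

11


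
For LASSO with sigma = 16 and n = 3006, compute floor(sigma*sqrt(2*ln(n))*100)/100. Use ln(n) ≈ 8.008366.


ln(3006) ≈ 8.008366.
2*ln(n) ≈ 16.016732.
sqrt(2*ln(n)) ≈ sqrt(16.016732) ≈ 4.002091.
lambda ≈ 16*4.002091 = 64.033456.
floor(lambda*100)/100 = 64.03.

64.03


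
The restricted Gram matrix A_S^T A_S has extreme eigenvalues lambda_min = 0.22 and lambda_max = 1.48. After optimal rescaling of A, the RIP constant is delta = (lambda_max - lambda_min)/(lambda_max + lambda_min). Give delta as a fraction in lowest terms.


lambda_max - lambda_min = 1.48 - 0.22 = 1.26.
lambda_max + lambda_min = 1.48 + 0.22 = 1.70.
delta = 1.26/1.70 = 126/170 = 63/85.

63/85


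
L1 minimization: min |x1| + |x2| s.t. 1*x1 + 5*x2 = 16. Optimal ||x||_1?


Axis intercepts:
  x1 = 16, x2 = 0: L1 = 16
  x1 = 0, x2 = 16/5: L1 = 16/5
x* = (0, 16/5)
||x*||_1 = 16/5.

16/5


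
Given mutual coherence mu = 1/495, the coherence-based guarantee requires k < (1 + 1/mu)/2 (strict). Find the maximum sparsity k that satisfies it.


1/mu = 495.
1 + 1/mu = 496.
(1 + 1/mu)/2 = 248 is an integer and the inequality is strict, so k_max = 248 - 1 = 247.

247


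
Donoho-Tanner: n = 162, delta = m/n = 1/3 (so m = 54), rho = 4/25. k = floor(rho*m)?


m = 1/3*162 = 54.
rho = 4/25.
rho*m = 4/25*54 = 8.64.
k = floor(8.64) = 8.

8


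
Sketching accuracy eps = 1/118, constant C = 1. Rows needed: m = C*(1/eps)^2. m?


1/eps = 118.
(1/eps)^2 = 13924.
m = 1*13924 = 13924.

13924


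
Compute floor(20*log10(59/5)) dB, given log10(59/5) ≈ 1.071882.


||x||/||e|| = 59/5.
log10(59/5) ≈ 1.071882.
20*log10(||x||/||e||) ≈ 20*1.071882 = 21.43764.
floor(21.43764) = 21.

21


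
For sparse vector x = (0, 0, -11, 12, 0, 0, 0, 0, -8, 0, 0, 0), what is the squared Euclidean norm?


Non-zero entries: [(2, -11), (3, 12), (8, -8)]
Squares: [121, 144, 64]
||x||_2^2 = sum = 329.

329


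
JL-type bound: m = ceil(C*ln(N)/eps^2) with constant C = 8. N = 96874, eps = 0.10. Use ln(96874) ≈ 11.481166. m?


ln(96874) ≈ 11.481166.
eps^2 = 0.10^2 = 0.01.
C*ln(N)/eps^2 ≈ 8*11.481166/0.01 ≈ 9184.9328.
m = ceil(9184.9328) = 9185.

9185


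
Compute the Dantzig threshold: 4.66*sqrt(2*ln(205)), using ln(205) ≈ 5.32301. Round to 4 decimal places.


ln(205) ≈ 5.32301.
2*ln(n) ≈ 10.64602.
sqrt(2*ln(n)) ≈ sqrt(10.64602) ≈ 3.262824.
threshold ≈ 4.66*3.262824 = 15.20475984 ≈ 15.2048.

15.2048


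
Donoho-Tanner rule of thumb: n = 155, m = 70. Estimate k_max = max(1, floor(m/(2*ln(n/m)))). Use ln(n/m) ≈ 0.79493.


n/m = 155/70 = 31/14.
ln(n/m) ≈ 0.79493.
2*ln(n/m) ≈ 1.58986.
m/(2*ln(n/m)) ≈ 70/1.58986 ≈ 44.029.
floor = 44.
k_max = max(1, 44) = 44.

44


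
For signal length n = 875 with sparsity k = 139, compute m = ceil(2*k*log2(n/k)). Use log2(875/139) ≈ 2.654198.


log2(n/k) = log2(875/139) ≈ 2.654198.
2*k*log2(n/k) ≈ 2*139*2.654198 = 737.867044.
m = ceil(737.867044) = 738.

738


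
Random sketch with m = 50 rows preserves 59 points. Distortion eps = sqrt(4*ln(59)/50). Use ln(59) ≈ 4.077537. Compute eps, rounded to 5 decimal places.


ln(59) ≈ 4.077537.
4*ln(N)/m ≈ 4*4.077537/50 ≈ 0.32620296.
eps = sqrt(0.32620296) ≈ 0.5711418 ≈ 0.57114.

0.57114


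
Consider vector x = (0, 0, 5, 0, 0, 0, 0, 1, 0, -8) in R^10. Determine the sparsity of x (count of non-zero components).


Non-zero positions: [2, 7, 9].
Sparsity = 3.

3


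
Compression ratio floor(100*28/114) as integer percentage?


100*m/n = 100*28/114 ≈ 24.5614.
floor = 24.

24


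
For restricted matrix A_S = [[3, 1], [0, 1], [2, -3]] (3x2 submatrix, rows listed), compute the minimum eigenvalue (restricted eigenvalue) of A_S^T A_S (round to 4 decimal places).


A_S^T A_S = [[13, -3], [-3, 11]].
trace = 24.
det = 134.
disc = trace^2 - 4*det = 576 - 4*134 = 40.
sqrt(40) ≈ 6.324555.
lam_min = (24 - sqrt(40))/2 ≈ (24 - 6.324555)/2 = 8.8377225 ≈ 8.8377.

8.8377


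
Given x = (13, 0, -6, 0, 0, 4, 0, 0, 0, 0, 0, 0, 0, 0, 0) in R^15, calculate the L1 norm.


Non-zero entries: [(0, 13), (2, -6), (5, 4)]
Absolute values: [13, 6, 4]
||x||_1 = sum = 23.

23


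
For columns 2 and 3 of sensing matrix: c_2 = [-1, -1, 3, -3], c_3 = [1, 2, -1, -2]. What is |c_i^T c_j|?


Inner product: -1*1 + -1*2 + 3*-1 + -3*-2
Products: [-1, -2, -3, 6]
Sum = 0.
|dot| = 0.

0


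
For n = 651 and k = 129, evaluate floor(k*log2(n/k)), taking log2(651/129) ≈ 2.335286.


log2(n/k) = log2(651/129) ≈ 2.335286.
k*log2(n/k) ≈ 129*2.335286 = 301.251894.
floor(301.251894) = 301.

301


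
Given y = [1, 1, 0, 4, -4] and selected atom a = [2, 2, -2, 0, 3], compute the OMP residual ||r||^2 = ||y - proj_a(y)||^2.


a^T a = 21.
a^T y = -8.
coeff = -8/21 = -8/21.
||r||^2 = 650/21.

650/21


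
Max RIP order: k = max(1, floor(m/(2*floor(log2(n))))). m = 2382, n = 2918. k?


floor(log2(2918)) = 11.
2*11 = 22.
m/(2*floor(log2(n))) = 2382/22 ≈ 108.2727.
floor = 108.
k = max(1, 108) = 108.

108


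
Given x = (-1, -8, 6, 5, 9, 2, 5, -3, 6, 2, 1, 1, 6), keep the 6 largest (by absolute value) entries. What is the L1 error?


Sorted |x_i| descending: [9, 8, 6, 6, 6, 5, 5, 3, 2, 2, 1, 1, 1]
Keep top 6: [9, 8, 6, 6, 6, 5]
Tail entries: [5, 3, 2, 2, 1, 1, 1]
L1 error = sum of tail = 15.

15


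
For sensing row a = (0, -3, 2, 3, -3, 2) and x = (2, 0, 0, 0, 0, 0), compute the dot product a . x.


Non-zero terms: ['0*2']
Products: [0]
y = sum = 0.

0


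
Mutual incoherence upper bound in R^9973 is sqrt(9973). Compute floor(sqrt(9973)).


99^2 = 9801 <= 9973 < 10000 = 100^2, so 99 <= sqrt(9973) < 100.
floor(sqrt(9973)) = 99.

99


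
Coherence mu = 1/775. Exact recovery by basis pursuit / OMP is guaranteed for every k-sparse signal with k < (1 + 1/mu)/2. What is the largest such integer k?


1/mu = 775.
1 + 1/mu = 776.
(1 + 1/mu)/2 = 388 is an integer and the inequality is strict, so k_max = 388 - 1 = 387.

387


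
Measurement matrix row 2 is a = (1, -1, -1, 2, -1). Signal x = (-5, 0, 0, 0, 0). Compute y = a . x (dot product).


Non-zero terms: ['1*-5']
Products: [-5]
y = sum = -5.

-5


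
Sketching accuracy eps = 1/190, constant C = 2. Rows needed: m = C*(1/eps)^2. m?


1/eps = 190.
(1/eps)^2 = 36100.
m = 2*36100 = 72200.

72200


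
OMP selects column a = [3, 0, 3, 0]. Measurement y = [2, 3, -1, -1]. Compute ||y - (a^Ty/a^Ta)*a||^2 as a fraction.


a^T a = 18.
a^T y = 3.
coeff = 3/18 = 1/6.
||r||^2 = 29/2.

29/2


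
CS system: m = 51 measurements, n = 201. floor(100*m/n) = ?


100*m/n = 100*51/201 ≈ 25.3731.
floor = 25.

25


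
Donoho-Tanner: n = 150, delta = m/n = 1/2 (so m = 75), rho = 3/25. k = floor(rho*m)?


m = 1/2*150 = 75.
rho = 3/25.
rho*m = 3/25*75 = 9.
k = floor(9) = 9.

9


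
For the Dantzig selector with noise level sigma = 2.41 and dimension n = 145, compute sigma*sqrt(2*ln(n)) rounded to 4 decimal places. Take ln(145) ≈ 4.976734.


ln(145) ≈ 4.976734.
2*ln(n) ≈ 9.953468.
sqrt(2*ln(n)) ≈ sqrt(9.953468) ≈ 3.154912.
threshold ≈ 2.41*3.154912 = 7.60333792 ≈ 7.6033.

7.6033


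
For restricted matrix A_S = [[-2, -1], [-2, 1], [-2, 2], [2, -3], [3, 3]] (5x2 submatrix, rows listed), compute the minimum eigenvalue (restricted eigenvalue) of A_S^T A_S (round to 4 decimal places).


A_S^T A_S = [[25, -1], [-1, 24]].
trace = 49.
det = 599.
disc = trace^2 - 4*det = 2401 - 4*599 = 5.
sqrt(5) ≈ 2.236068.
lam_min = (49 - sqrt(5))/2 ≈ (49 - 2.236068)/2 = 23.381966 ≈ 23.3820.

23.3820


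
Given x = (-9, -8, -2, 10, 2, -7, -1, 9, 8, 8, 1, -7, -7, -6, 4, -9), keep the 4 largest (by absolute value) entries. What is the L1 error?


Sorted |x_i| descending: [10, 9, 9, 9, 8, 8, 8, 7, 7, 7, 6, 4, 2, 2, 1, 1]
Keep top 4: [10, 9, 9, 9]
Tail entries: [8, 8, 8, 7, 7, 7, 6, 4, 2, 2, 1, 1]
L1 error = sum of tail = 61.

61


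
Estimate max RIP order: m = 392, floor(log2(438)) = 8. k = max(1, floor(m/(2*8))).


floor(log2(438)) = 8.
2*8 = 16.
m/(2*floor(log2(n))) = 392/16 ≈ 24.5.
floor = 24.
k = max(1, 24) = 24.

24


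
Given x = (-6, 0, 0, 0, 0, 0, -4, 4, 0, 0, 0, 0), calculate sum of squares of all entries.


Non-zero entries: [(0, -6), (6, -4), (7, 4)]
Squares: [36, 16, 16]
||x||_2^2 = sum = 68.

68


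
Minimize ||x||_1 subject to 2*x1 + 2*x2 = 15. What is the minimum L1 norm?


Axis intercepts:
  x1 = 15/2, x2 = 0: L1 = 15/2
  x1 = 0, x2 = 15/2: L1 = 15/2
x* = (15/2, 0)
||x*||_1 = 15/2.

15/2


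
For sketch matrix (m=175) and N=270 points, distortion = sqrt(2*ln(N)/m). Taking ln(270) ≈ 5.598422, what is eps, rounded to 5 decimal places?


ln(270) ≈ 5.598422.
2*ln(N)/m ≈ 2*5.598422/175 ≈ 0.06398197.
eps = sqrt(0.06398197) ≈ 0.2529466 ≈ 0.25295.

0.25295


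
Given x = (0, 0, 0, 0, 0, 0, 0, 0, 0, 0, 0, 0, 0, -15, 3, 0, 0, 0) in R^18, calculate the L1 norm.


Non-zero entries: [(13, -15), (14, 3)]
Absolute values: [15, 3]
||x||_1 = sum = 18.

18


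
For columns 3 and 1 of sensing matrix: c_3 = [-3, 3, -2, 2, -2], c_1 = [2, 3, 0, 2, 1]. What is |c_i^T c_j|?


Inner product: -3*2 + 3*3 + -2*0 + 2*2 + -2*1
Products: [-6, 9, 0, 4, -2]
Sum = 5.
|dot| = 5.

5


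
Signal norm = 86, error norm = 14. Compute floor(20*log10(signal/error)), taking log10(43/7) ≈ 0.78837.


||x||/||e|| = 86/14 = 43/7.
log10(43/7) ≈ 0.78837.
20*log10(||x||/||e||) ≈ 20*0.78837 = 15.7674.
floor(15.7674) = 15.

15


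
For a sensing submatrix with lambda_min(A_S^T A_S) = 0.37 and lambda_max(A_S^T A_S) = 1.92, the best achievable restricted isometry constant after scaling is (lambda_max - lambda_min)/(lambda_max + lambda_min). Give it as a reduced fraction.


lambda_max - lambda_min = 1.92 - 0.37 = 1.55.
lambda_max + lambda_min = 1.92 + 0.37 = 2.29.
delta = 1.55/2.29 = 155/229.

155/229


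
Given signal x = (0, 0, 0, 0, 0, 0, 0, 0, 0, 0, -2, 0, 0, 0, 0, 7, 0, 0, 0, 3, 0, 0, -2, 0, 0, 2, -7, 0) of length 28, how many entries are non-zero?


Non-zero positions: [10, 15, 19, 22, 25, 26].
Sparsity = 6.

6


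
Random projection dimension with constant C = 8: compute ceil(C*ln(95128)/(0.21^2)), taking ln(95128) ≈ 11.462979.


ln(95128) ≈ 11.462979.
eps^2 = 0.21^2 = 0.0441.
C*ln(N)/eps^2 ≈ 8*11.462979/0.0441 ≈ 2079.452.
m = ceil(2079.452) = 2080.

2080


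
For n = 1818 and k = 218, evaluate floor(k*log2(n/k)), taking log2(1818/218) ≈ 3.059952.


log2(n/k) = log2(1818/218) ≈ 3.059952.
k*log2(n/k) ≈ 218*3.059952 = 667.069536.
floor(667.069536) = 667.

667


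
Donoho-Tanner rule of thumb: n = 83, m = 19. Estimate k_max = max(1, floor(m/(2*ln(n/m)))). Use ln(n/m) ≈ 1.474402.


n/m = 83/19.
ln(n/m) ≈ 1.474402.
2*ln(n/m) ≈ 2.948804.
m/(2*ln(n/m)) ≈ 19/2.948804 ≈ 6.4433.
floor = 6.
k_max = max(1, 6) = 6.

6


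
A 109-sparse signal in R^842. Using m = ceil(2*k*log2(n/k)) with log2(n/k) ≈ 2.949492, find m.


log2(n/k) = log2(842/109) ≈ 2.949492.
2*k*log2(n/k) ≈ 2*109*2.949492 = 642.989256.
m = ceil(642.989256) = 643.

643


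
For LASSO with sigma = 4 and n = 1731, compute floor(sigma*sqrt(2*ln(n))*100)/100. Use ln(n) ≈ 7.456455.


ln(1731) ≈ 7.456455.
2*ln(n) ≈ 14.91291.
sqrt(2*ln(n)) ≈ sqrt(14.91291) ≈ 3.861724.
lambda ≈ 4*3.861724 = 15.446896.
floor(lambda*100)/100 = 15.44.

15.44


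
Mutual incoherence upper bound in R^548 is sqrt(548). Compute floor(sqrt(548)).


23^2 = 529 <= 548 < 576 = 24^2, so 23 <= sqrt(548) < 24.
floor(sqrt(548)) = 23.

23


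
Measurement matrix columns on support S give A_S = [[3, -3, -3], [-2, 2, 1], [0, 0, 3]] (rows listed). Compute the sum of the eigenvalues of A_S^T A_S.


Sum of eigenvalues of A_S^T A_S = trace(A_S^T A_S) = sum of squared column norms of A_S.
A_S^T A_S diagonal: [13, 13, 19].
trace = 13 + 13 + 19 = 45.

45


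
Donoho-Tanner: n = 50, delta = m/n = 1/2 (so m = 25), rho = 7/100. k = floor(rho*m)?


m = 1/2*50 = 25.
rho = 7/100.
rho*m = 7/100*25 = 1.75.
k = floor(1.75) = 1.

1


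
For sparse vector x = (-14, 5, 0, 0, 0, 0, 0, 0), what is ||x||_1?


Non-zero entries: [(0, -14), (1, 5)]
Absolute values: [14, 5]
||x||_1 = sum = 19.

19


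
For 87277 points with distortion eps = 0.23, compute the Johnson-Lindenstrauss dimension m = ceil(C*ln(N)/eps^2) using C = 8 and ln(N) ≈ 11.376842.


ln(87277) ≈ 11.376842.
eps^2 = 0.23^2 = 0.0529.
C*ln(N)/eps^2 ≈ 8*11.376842/0.0529 ≈ 1720.5054.
m = ceil(1720.5054) = 1721.

1721


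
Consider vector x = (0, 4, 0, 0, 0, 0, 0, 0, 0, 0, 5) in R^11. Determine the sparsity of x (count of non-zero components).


Non-zero positions: [1, 10].
Sparsity = 2.

2


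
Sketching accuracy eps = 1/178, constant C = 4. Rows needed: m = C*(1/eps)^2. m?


1/eps = 178.
(1/eps)^2 = 31684.
m = 4*31684 = 126736.

126736


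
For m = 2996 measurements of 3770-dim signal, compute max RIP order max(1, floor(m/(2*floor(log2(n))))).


floor(log2(3770)) = 11.
2*11 = 22.
m/(2*floor(log2(n))) = 2996/22 ≈ 136.1818.
floor = 136.
k = max(1, 136) = 136.

136


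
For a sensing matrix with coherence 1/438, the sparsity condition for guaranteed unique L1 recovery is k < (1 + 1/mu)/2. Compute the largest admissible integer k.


1/mu = 438.
1 + 1/mu = 439.
(1 + 1/mu)/2 = 219.5 is not an integer, so k_max = floor(219.5) = 219.

219


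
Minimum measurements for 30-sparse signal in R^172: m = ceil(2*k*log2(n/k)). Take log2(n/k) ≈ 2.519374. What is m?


log2(n/k) = log2(172/30) ≈ 2.519374.
2*k*log2(n/k) ≈ 2*30*2.519374 = 151.16244.
m = ceil(151.16244) = 152.

152


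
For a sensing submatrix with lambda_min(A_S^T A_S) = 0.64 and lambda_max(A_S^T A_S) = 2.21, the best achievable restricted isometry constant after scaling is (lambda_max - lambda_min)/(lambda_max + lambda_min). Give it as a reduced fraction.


lambda_max - lambda_min = 2.21 - 0.64 = 1.57.
lambda_max + lambda_min = 2.21 + 0.64 = 2.85.
delta = 1.57/2.85 = 157/285.

157/285


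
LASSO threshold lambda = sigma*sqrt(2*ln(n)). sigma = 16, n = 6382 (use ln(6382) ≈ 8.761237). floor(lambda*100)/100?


ln(6382) ≈ 8.761237.
2*ln(n) ≈ 17.522474.
sqrt(2*ln(n)) ≈ sqrt(17.522474) ≈ 4.185985.
lambda ≈ 16*4.185985 = 66.97576.
floor(lambda*100)/100 = 66.97.

66.97


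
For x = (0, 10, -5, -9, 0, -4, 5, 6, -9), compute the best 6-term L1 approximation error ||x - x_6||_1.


Sorted |x_i| descending: [10, 9, 9, 6, 5, 5, 4, 0, 0]
Keep top 6: [10, 9, 9, 6, 5, 5]
Tail entries: [4, 0, 0]
L1 error = sum of tail = 4.

4


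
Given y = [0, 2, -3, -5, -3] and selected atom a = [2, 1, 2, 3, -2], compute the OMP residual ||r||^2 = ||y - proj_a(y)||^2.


a^T a = 22.
a^T y = -13.
coeff = -13/22 = -13/22.
||r||^2 = 865/22.

865/22


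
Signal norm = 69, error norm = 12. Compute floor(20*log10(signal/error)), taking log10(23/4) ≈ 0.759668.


||x||/||e|| = 69/12 = 23/4.
log10(23/4) ≈ 0.759668.
20*log10(||x||/||e||) ≈ 20*0.759668 = 15.19336.
floor(15.19336) = 15.

15


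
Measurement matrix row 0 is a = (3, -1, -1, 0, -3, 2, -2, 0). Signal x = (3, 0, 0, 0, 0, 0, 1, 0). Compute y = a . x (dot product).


Non-zero terms: ['3*3', '-2*1']
Products: [9, -2]
y = sum = 7.

7


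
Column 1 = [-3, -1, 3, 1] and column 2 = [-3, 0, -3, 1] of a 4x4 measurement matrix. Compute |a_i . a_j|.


Inner product: -3*-3 + -1*0 + 3*-3 + 1*1
Products: [9, 0, -9, 1]
Sum = 1.
|dot| = 1.

1


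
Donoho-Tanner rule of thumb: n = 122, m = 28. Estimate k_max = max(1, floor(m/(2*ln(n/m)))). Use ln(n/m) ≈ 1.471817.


n/m = 122/28 = 61/14.
ln(n/m) ≈ 1.471817.
2*ln(n/m) ≈ 2.943634.
m/(2*ln(n/m)) ≈ 28/2.943634 ≈ 9.5121.
floor = 9.
k_max = max(1, 9) = 9.

9


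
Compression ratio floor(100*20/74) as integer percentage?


100*m/n = 100*20/74 ≈ 27.027.
floor = 27.

27


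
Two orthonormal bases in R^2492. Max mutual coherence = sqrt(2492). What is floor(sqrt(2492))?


49^2 = 2401 <= 2492 < 2500 = 50^2, so 49 <= sqrt(2492) < 50.
floor(sqrt(2492)) = 49.

49


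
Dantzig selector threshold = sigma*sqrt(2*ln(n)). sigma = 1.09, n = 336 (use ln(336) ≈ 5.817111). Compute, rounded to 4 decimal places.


ln(336) ≈ 5.817111.
2*ln(n) ≈ 11.634222.
sqrt(2*ln(n)) ≈ sqrt(11.634222) ≈ 3.410898.
threshold ≈ 1.09*3.410898 = 3.71787882 ≈ 3.7179.

3.7179


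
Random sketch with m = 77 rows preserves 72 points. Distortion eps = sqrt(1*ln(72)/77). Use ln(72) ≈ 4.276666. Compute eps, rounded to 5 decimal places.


ln(72) ≈ 4.276666.
1*ln(N)/m ≈ 1*4.276666/77 ≈ 0.05554112.
eps = sqrt(0.05554112) ≈ 0.2356716 ≈ 0.23567.

0.23567


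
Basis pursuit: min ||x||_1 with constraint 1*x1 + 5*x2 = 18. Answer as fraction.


Axis intercepts:
  x1 = 18, x2 = 0: L1 = 18
  x1 = 0, x2 = 18/5: L1 = 18/5
x* = (0, 18/5)
||x*||_1 = 18/5.

18/5


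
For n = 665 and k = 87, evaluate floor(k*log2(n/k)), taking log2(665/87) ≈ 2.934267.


log2(n/k) = log2(665/87) ≈ 2.934267.
k*log2(n/k) ≈ 87*2.934267 = 255.281229.
floor(255.281229) = 255.

255


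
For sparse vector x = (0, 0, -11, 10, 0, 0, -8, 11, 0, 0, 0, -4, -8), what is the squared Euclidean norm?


Non-zero entries: [(2, -11), (3, 10), (6, -8), (7, 11), (11, -4), (12, -8)]
Squares: [121, 100, 64, 121, 16, 64]
||x||_2^2 = sum = 486.

486


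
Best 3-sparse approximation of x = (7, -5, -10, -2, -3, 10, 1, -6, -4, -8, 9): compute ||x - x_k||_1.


Sorted |x_i| descending: [10, 10, 9, 8, 7, 6, 5, 4, 3, 2, 1]
Keep top 3: [10, 10, 9]
Tail entries: [8, 7, 6, 5, 4, 3, 2, 1]
L1 error = sum of tail = 36.

36


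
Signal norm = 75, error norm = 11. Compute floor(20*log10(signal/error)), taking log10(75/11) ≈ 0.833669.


||x||/||e|| = 75/11.
log10(75/11) ≈ 0.833669.
20*log10(||x||/||e||) ≈ 20*0.833669 = 16.67338.
floor(16.67338) = 16.

16


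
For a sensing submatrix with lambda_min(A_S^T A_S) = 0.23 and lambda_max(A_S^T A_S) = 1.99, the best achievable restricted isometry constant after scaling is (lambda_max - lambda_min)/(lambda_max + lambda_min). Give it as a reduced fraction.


lambda_max - lambda_min = 1.99 - 0.23 = 1.76.
lambda_max + lambda_min = 1.99 + 0.23 = 2.22.
delta = 1.76/2.22 = 176/222 = 88/111.

88/111


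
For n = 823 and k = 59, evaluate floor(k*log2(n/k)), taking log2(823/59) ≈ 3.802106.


log2(n/k) = log2(823/59) ≈ 3.802106.
k*log2(n/k) ≈ 59*3.802106 = 224.324254.
floor(224.324254) = 224.

224


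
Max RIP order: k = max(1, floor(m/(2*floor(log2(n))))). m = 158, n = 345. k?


floor(log2(345)) = 8.
2*8 = 16.
m/(2*floor(log2(n))) = 158/16 ≈ 9.875.
floor = 9.
k = max(1, 9) = 9.

9


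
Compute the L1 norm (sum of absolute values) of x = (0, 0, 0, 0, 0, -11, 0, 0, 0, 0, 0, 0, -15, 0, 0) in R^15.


Non-zero entries: [(5, -11), (12, -15)]
Absolute values: [11, 15]
||x||_1 = sum = 26.

26


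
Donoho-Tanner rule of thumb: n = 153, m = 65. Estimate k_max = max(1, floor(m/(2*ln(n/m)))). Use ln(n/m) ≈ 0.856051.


n/m = 153/65.
ln(n/m) ≈ 0.856051.
2*ln(n/m) ≈ 1.712102.
m/(2*ln(n/m)) ≈ 65/1.712102 ≈ 37.965.
floor = 37.
k_max = max(1, 37) = 37.

37


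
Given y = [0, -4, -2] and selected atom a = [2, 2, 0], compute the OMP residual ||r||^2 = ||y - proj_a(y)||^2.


a^T a = 8.
a^T y = -8.
coeff = -8/8 = -1.
||r||^2 = 12.

12


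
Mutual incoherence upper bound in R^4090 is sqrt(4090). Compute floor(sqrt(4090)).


63^2 = 3969 <= 4090 < 4096 = 64^2, so 63 <= sqrt(4090) < 64.
floor(sqrt(4090)) = 63.

63


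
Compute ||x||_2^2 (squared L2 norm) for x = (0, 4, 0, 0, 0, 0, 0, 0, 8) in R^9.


Non-zero entries: [(1, 4), (8, 8)]
Squares: [16, 64]
||x||_2^2 = sum = 80.

80


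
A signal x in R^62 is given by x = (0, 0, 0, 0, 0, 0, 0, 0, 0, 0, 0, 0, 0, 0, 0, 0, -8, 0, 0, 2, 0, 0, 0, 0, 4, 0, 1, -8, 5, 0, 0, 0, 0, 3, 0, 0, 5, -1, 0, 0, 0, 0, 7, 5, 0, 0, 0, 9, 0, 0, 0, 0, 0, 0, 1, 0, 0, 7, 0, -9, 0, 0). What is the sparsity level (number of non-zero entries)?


Non-zero positions: [16, 19, 24, 26, 27, 28, 33, 36, 37, 42, 43, 47, 54, 57, 59].
Sparsity = 15.

15


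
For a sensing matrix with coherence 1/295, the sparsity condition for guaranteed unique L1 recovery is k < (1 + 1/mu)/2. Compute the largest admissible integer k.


1/mu = 295.
1 + 1/mu = 296.
(1 + 1/mu)/2 = 148 is an integer and the inequality is strict, so k_max = 148 - 1 = 147.

147


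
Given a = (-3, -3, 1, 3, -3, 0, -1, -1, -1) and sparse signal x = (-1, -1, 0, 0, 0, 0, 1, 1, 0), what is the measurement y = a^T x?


Non-zero terms: ['-3*-1', '-3*-1', '-1*1', '-1*1']
Products: [3, 3, -1, -1]
y = sum = 4.

4


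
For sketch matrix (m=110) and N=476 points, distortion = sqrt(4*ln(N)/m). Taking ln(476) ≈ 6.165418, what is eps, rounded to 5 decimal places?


ln(476) ≈ 6.165418.
4*ln(N)/m ≈ 4*6.165418/110 ≈ 0.22419702.
eps = sqrt(0.22419702) ≈ 0.4734945 ≈ 0.47349.

0.47349


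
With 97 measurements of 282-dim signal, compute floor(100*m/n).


100*m/n = 100*97/282 ≈ 34.3972.
floor = 34.

34


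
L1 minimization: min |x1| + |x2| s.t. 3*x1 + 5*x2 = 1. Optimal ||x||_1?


Axis intercepts:
  x1 = 1/3, x2 = 0: L1 = 1/3
  x1 = 0, x2 = 1/5: L1 = 1/5
x* = (0, 1/5)
||x*||_1 = 1/5.

1/5


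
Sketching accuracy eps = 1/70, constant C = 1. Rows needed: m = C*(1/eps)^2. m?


1/eps = 70.
(1/eps)^2 = 4900.
m = 1*4900 = 4900.

4900


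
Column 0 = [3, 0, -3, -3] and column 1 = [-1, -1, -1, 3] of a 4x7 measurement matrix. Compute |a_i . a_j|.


Inner product: 3*-1 + 0*-1 + -3*-1 + -3*3
Products: [-3, 0, 3, -9]
Sum = -9.
|dot| = 9.

9


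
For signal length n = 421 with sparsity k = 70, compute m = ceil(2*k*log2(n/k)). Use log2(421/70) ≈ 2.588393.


log2(n/k) = log2(421/70) ≈ 2.588393.
2*k*log2(n/k) ≈ 2*70*2.588393 = 362.37502.
m = ceil(362.37502) = 363.

363


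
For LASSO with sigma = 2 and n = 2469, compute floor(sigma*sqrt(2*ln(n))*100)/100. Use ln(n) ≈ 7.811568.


ln(2469) ≈ 7.811568.
2*ln(n) ≈ 15.623136.
sqrt(2*ln(n)) ≈ sqrt(15.623136) ≈ 3.952611.
lambda ≈ 2*3.952611 = 7.905222.
floor(lambda*100)/100 = 7.90.

7.90


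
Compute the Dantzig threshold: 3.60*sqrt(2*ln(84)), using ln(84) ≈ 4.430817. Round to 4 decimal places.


ln(84) ≈ 4.430817.
2*ln(n) ≈ 8.861634.
sqrt(2*ln(n)) ≈ sqrt(8.861634) ≈ 2.97685.
threshold ≈ 3.60*2.97685 = 10.71666 ≈ 10.7167.

10.7167


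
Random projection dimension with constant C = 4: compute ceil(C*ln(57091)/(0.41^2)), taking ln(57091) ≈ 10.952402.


ln(57091) ≈ 10.952402.
eps^2 = 0.41^2 = 0.1681.
C*ln(N)/eps^2 ≈ 4*10.952402/0.1681 ≈ 260.6163.
m = ceil(260.6163) = 261.

261


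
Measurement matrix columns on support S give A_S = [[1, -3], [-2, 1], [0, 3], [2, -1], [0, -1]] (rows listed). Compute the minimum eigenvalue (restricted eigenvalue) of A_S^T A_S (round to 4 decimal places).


A_S^T A_S = [[9, -7], [-7, 21]].
trace = 30.
det = 140.
disc = trace^2 - 4*det = 900 - 4*140 = 340.
sqrt(340) ≈ 18.439089.
lam_min = (30 - sqrt(340))/2 ≈ (30 - 18.439089)/2 = 5.7804555 ≈ 5.7805.

5.7805


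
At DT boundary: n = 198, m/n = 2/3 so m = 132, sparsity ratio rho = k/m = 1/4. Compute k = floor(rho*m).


m = 2/3*198 = 132.
rho = 1/4.
rho*m = 1/4*132 = 33.
k = floor(33) = 33.

33


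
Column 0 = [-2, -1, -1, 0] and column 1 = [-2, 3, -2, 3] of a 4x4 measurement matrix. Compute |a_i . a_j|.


Inner product: -2*-2 + -1*3 + -1*-2 + 0*3
Products: [4, -3, 2, 0]
Sum = 3.
|dot| = 3.

3


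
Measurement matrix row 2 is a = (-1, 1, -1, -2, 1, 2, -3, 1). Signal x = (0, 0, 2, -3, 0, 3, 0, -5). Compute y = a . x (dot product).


Non-zero terms: ['-1*2', '-2*-3', '2*3', '1*-5']
Products: [-2, 6, 6, -5]
y = sum = 5.

5


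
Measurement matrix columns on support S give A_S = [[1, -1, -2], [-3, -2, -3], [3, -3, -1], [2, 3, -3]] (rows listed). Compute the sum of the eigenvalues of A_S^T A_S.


Sum of eigenvalues of A_S^T A_S = trace(A_S^T A_S) = sum of squared column norms of A_S.
A_S^T A_S diagonal: [23, 23, 23].
trace = 23 + 23 + 23 = 69.

69


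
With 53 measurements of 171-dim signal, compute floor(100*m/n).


100*m/n = 100*53/171 ≈ 30.9942.
floor = 30.

30


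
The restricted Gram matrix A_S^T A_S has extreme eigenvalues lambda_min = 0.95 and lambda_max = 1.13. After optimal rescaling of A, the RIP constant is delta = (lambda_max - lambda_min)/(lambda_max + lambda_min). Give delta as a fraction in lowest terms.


lambda_max - lambda_min = 1.13 - 0.95 = 0.18.
lambda_max + lambda_min = 1.13 + 0.95 = 2.08.
delta = 0.18/2.08 = 18/208 = 9/104.

9/104


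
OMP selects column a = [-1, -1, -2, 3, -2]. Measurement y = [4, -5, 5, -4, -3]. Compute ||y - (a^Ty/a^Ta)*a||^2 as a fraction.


a^T a = 19.
a^T y = -15.
coeff = -15/19 = -15/19.
||r||^2 = 1504/19.

1504/19


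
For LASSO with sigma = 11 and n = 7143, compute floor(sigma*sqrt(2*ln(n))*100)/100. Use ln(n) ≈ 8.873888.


ln(7143) ≈ 8.873888.
2*ln(n) ≈ 17.747776.
sqrt(2*ln(n)) ≈ sqrt(17.747776) ≈ 4.212811.
lambda ≈ 11*4.212811 = 46.340921.
floor(lambda*100)/100 = 46.34.

46.34


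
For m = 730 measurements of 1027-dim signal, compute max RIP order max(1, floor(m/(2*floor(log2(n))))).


floor(log2(1027)) = 10.
2*10 = 20.
m/(2*floor(log2(n))) = 730/20 ≈ 36.5.
floor = 36.
k = max(1, 36) = 36.

36


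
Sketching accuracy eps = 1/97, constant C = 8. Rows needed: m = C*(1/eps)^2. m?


1/eps = 97.
(1/eps)^2 = 9409.
m = 8*9409 = 75272.

75272


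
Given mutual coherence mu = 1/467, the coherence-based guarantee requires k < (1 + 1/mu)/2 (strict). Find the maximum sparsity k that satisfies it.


1/mu = 467.
1 + 1/mu = 468.
(1 + 1/mu)/2 = 234 is an integer and the inequality is strict, so k_max = 234 - 1 = 233.

233


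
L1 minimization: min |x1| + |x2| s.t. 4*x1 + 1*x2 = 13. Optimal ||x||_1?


Axis intercepts:
  x1 = 13/4, x2 = 0: L1 = 13/4
  x1 = 0, x2 = 13: L1 = 13
x* = (13/4, 0)
||x*||_1 = 13/4.

13/4


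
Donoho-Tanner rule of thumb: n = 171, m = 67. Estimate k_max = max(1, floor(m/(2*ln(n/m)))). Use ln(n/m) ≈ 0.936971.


n/m = 171/67.
ln(n/m) ≈ 0.936971.
2*ln(n/m) ≈ 1.873942.
m/(2*ln(n/m)) ≈ 67/1.873942 ≈ 35.7535.
floor = 35.
k_max = max(1, 35) = 35.

35


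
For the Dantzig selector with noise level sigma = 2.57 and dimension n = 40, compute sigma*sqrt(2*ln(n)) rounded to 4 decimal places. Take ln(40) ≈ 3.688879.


ln(40) ≈ 3.688879.
2*ln(n) ≈ 7.377758.
sqrt(2*ln(n)) ≈ sqrt(7.377758) ≈ 2.716203.
threshold ≈ 2.57*2.716203 = 6.98064171 ≈ 6.9806.

6.9806


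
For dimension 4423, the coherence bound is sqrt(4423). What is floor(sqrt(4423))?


66^2 = 4356 <= 4423 < 4489 = 67^2, so 66 <= sqrt(4423) < 67.
floor(sqrt(4423)) = 66.

66


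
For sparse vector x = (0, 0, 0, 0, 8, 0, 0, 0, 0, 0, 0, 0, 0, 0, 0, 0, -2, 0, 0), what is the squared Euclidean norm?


Non-zero entries: [(4, 8), (16, -2)]
Squares: [64, 4]
||x||_2^2 = sum = 68.

68


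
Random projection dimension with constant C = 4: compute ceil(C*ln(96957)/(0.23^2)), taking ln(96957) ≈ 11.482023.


ln(96957) ≈ 11.482023.
eps^2 = 0.23^2 = 0.0529.
C*ln(N)/eps^2 ≈ 4*11.482023/0.0529 ≈ 868.2059.
m = ceil(868.2059) = 869.

869


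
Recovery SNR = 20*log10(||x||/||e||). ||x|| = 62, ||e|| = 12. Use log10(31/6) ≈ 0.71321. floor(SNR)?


||x||/||e|| = 62/12 = 31/6.
log10(31/6) ≈ 0.71321.
20*log10(||x||/||e||) ≈ 20*0.71321 = 14.2642.
floor(14.2642) = 14.

14


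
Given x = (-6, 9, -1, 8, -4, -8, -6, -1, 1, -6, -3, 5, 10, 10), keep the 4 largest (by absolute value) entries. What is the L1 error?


Sorted |x_i| descending: [10, 10, 9, 8, 8, 6, 6, 6, 5, 4, 3, 1, 1, 1]
Keep top 4: [10, 10, 9, 8]
Tail entries: [8, 6, 6, 6, 5, 4, 3, 1, 1, 1]
L1 error = sum of tail = 41.

41


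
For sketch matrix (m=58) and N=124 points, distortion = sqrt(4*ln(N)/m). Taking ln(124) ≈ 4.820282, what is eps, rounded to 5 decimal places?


ln(124) ≈ 4.820282.
4*ln(N)/m ≈ 4*4.820282/58 ≈ 0.33243324.
eps = sqrt(0.33243324) ≈ 0.5765702 ≈ 0.57657.

0.57657


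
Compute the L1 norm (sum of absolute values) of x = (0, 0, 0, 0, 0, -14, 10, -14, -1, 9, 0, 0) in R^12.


Non-zero entries: [(5, -14), (6, 10), (7, -14), (8, -1), (9, 9)]
Absolute values: [14, 10, 14, 1, 9]
||x||_1 = sum = 48.

48


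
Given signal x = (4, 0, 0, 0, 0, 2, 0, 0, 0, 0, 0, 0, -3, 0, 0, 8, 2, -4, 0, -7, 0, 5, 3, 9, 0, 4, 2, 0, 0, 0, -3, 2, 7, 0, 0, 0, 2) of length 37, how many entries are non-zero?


Non-zero positions: [0, 5, 12, 15, 16, 17, 19, 21, 22, 23, 25, 26, 30, 31, 32, 36].
Sparsity = 16.

16


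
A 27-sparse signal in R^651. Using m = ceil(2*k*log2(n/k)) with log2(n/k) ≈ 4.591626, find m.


log2(n/k) = log2(651/27) ≈ 4.591626.
2*k*log2(n/k) ≈ 2*27*4.591626 = 247.947804.
m = ceil(247.947804) = 248.

248


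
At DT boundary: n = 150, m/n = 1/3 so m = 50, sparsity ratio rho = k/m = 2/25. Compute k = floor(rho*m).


m = 1/3*150 = 50.
rho = 2/25.
rho*m = 2/25*50 = 4.
k = floor(4) = 4.

4


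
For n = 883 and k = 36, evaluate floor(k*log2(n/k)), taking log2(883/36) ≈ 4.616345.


log2(n/k) = log2(883/36) ≈ 4.616345.
k*log2(n/k) ≈ 36*4.616345 = 166.18842.
floor(166.18842) = 166.

166


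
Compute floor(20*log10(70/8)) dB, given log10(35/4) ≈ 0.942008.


||x||/||e|| = 70/8 = 35/4.
log10(35/4) ≈ 0.942008.
20*log10(||x||/||e||) ≈ 20*0.942008 = 18.84016.
floor(18.84016) = 18.

18


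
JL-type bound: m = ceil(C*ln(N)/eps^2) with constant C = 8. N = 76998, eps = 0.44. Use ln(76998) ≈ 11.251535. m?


ln(76998) ≈ 11.251535.
eps^2 = 0.44^2 = 0.1936.
C*ln(N)/eps^2 ≈ 8*11.251535/0.1936 ≈ 464.9395.
m = ceil(464.9395) = 465.

465


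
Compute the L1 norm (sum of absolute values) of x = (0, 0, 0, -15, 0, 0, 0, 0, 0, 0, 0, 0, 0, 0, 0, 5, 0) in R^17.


Non-zero entries: [(3, -15), (15, 5)]
Absolute values: [15, 5]
||x||_1 = sum = 20.

20


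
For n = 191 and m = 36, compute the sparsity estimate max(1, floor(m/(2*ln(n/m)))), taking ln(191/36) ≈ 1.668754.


n/m = 191/36.
ln(n/m) ≈ 1.668754.
2*ln(n/m) ≈ 3.337508.
m/(2*ln(n/m)) ≈ 36/3.337508 ≈ 10.7865.
floor = 10.
k_max = max(1, 10) = 10.

10


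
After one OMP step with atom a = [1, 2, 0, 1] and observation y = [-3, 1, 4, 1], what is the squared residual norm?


a^T a = 6.
a^T y = 0.
coeff = 0/6 = 0.
||r||^2 = 27.

27


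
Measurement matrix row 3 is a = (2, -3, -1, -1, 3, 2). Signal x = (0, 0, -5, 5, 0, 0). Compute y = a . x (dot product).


Non-zero terms: ['-1*-5', '-1*5']
Products: [5, -5]
y = sum = 0.

0


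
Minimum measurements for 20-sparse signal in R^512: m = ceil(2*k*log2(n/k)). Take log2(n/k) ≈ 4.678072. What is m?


log2(n/k) = log2(512/20) ≈ 4.678072.
2*k*log2(n/k) ≈ 2*20*4.678072 = 187.12288.
m = ceil(187.12288) = 188.

188


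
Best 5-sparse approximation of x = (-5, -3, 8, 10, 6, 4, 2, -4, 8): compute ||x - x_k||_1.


Sorted |x_i| descending: [10, 8, 8, 6, 5, 4, 4, 3, 2]
Keep top 5: [10, 8, 8, 6, 5]
Tail entries: [4, 4, 3, 2]
L1 error = sum of tail = 13.

13


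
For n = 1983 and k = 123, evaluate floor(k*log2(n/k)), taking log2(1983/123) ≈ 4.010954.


log2(n/k) = log2(1983/123) ≈ 4.010954.
k*log2(n/k) ≈ 123*4.010954 = 493.347342.
floor(493.347342) = 493.

493


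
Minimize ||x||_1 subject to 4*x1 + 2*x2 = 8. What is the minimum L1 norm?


Axis intercepts:
  x1 = 2, x2 = 0: L1 = 2
  x1 = 0, x2 = 4: L1 = 4
x* = (2, 0)
||x*||_1 = 2.

2


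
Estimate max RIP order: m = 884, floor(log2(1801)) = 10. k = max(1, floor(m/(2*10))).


floor(log2(1801)) = 10.
2*10 = 20.
m/(2*floor(log2(n))) = 884/20 ≈ 44.2.
floor = 44.
k = max(1, 44) = 44.

44


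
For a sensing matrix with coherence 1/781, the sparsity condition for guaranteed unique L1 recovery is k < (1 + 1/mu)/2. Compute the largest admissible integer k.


1/mu = 781.
1 + 1/mu = 782.
(1 + 1/mu)/2 = 391 is an integer and the inequality is strict, so k_max = 391 - 1 = 390.

390


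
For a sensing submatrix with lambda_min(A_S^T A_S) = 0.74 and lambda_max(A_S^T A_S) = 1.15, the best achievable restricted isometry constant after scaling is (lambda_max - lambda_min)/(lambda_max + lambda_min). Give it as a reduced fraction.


lambda_max - lambda_min = 1.15 - 0.74 = 0.41.
lambda_max + lambda_min = 1.15 + 0.74 = 1.89.
delta = 0.41/1.89 = 41/189.

41/189
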